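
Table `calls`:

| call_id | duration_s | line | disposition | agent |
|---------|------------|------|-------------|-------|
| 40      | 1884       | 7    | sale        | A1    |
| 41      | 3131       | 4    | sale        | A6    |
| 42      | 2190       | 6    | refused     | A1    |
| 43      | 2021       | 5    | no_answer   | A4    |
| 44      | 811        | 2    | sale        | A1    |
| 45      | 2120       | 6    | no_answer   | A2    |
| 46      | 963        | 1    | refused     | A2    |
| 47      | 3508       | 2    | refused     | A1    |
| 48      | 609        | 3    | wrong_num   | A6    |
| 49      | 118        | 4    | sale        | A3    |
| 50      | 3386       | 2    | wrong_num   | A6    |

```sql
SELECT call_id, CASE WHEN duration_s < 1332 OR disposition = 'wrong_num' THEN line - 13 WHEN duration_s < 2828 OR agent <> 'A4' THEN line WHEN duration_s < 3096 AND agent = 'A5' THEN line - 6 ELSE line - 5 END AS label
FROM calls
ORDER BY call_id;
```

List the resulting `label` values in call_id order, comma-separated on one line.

7, 4, 6, 5, -11, 6, -12, 2, -10, -9, -11

call_id=40: duration_s < 2828 OR agent <> 'A4' → 7
call_id=41: duration_s < 2828 OR agent <> 'A4' → 4
call_id=42: duration_s < 2828 OR agent <> 'A4' → 6
call_id=43: duration_s < 2828 OR agent <> 'A4' → 5
call_id=44: duration_s < 1332 OR disposition = 'wrong_num' → -11
call_id=45: duration_s < 2828 OR agent <> 'A4' → 6
call_id=46: duration_s < 1332 OR disposition = 'wrong_num' → -12
call_id=47: duration_s < 2828 OR agent <> 'A4' → 2
call_id=48: duration_s < 1332 OR disposition = 'wrong_num' → -10
call_id=49: duration_s < 1332 OR disposition = 'wrong_num' → -9
call_id=50: duration_s < 1332 OR disposition = 'wrong_num' → -11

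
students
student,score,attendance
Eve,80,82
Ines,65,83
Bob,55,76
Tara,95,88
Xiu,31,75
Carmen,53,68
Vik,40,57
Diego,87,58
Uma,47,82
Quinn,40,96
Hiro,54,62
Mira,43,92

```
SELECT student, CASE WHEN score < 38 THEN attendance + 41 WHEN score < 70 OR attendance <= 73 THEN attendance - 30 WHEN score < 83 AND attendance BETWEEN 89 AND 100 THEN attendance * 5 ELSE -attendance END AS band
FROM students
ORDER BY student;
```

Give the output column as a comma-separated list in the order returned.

46, 38, 28, -82, 32, 53, 62, 66, -88, 52, 27, 116

student=Bob: score < 70 OR attendance <= 73 → 46
student=Carmen: score < 70 OR attendance <= 73 → 38
student=Diego: score < 70 OR attendance <= 73 → 28
student=Eve: ELSE → -82
student=Hiro: score < 70 OR attendance <= 73 → 32
student=Ines: score < 70 OR attendance <= 73 → 53
student=Mira: score < 70 OR attendance <= 73 → 62
student=Quinn: score < 70 OR attendance <= 73 → 66
student=Tara: ELSE → -88
student=Uma: score < 70 OR attendance <= 73 → 52
student=Vik: score < 70 OR attendance <= 73 → 27
student=Xiu: score < 38 → 116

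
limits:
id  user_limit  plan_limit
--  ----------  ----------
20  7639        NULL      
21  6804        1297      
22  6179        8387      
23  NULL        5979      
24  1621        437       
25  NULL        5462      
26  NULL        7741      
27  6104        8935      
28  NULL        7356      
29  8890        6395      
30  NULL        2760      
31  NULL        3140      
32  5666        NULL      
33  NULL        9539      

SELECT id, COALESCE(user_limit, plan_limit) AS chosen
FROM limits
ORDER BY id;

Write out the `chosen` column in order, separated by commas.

7639, 6804, 6179, 5979, 1621, 5462, 7741, 6104, 7356, 8890, 2760, 3140, 5666, 9539

id=20: user_limit=7639 → 7639
id=21: user_limit=6804 → 6804
id=22: user_limit=6179 → 6179
id=23: user_limit=NULL, plan_limit=5979 → 5979
id=24: user_limit=1621 → 1621
id=25: user_limit=NULL, plan_limit=5462 → 5462
id=26: user_limit=NULL, plan_limit=7741 → 7741
id=27: user_limit=6104 → 6104
id=28: user_limit=NULL, plan_limit=7356 → 7356
id=29: user_limit=8890 → 8890
id=30: user_limit=NULL, plan_limit=2760 → 2760
id=31: user_limit=NULL, plan_limit=3140 → 3140
id=32: user_limit=5666 → 5666
id=33: user_limit=NULL, plan_limit=9539 → 9539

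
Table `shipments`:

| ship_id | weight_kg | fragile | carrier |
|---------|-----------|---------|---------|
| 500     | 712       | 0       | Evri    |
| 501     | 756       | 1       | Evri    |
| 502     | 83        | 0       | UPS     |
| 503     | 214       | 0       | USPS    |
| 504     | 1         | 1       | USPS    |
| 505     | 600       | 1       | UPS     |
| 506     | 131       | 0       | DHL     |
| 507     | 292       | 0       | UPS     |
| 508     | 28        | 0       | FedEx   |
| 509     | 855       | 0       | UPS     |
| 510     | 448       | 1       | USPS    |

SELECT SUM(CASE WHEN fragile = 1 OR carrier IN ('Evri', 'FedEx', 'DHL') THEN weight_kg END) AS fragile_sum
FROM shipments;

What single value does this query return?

2676

ship_id=500: ✓ → 712
ship_id=501: ✓ → 756
ship_id=502: ✗
ship_id=503: ✗
ship_id=504: ✓ → 1
ship_id=505: ✓ → 600
ship_id=506: ✓ → 131
ship_id=507: ✗
ship_id=508: ✓ → 28
ship_id=509: ✗
ship_id=510: ✓ → 448
fragile_sum = 712 + 756 + 1 + 600 + 131 + 28 + 448 = 2676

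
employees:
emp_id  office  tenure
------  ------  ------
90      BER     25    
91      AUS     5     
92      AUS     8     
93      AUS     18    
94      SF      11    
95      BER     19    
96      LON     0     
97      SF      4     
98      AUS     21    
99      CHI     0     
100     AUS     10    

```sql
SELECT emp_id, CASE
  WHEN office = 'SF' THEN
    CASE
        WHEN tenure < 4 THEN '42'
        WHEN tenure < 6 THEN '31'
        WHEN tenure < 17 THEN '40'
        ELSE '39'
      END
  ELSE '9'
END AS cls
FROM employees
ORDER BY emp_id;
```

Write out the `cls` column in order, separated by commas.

9, 9, 9, 9, 40, 9, 9, 31, 9, 9, 9

emp_id=90: office='BER' → outer ELSE → 9
emp_id=91: office='AUS' → outer ELSE → 9
emp_id=92: office='AUS' → outer ELSE → 9
emp_id=93: office='AUS' → outer ELSE → 9
emp_id=94: office='SF' → inner[tenure < 17] → 40
emp_id=95: office='BER' → outer ELSE → 9
emp_id=96: office='LON' → outer ELSE → 9
emp_id=97: office='SF' → inner[tenure < 6] → 31
emp_id=98: office='AUS' → outer ELSE → 9
emp_id=99: office='CHI' → outer ELSE → 9
emp_id=100: office='AUS' → outer ELSE → 9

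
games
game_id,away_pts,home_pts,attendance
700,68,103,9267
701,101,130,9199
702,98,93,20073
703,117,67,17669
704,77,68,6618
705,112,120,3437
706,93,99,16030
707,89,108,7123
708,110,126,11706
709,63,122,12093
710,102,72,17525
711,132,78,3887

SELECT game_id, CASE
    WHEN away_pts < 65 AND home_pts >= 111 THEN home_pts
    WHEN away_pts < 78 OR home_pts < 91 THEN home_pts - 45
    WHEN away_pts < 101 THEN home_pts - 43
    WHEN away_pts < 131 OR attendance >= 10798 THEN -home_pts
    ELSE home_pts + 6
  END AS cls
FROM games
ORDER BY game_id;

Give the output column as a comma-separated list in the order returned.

game_id=700: away_pts < 78 OR home_pts < 91 → 58
game_id=701: away_pts < 131 OR attendance >= 10798 → -130
game_id=702: away_pts < 101 → 50
game_id=703: away_pts < 78 OR home_pts < 91 → 22
game_id=704: away_pts < 78 OR home_pts < 91 → 23
game_id=705: away_pts < 131 OR attendance >= 10798 → -120
game_id=706: away_pts < 101 → 56
game_id=707: away_pts < 101 → 65
game_id=708: away_pts < 131 OR attendance >= 10798 → -126
game_id=709: away_pts < 65 AND home_pts >= 111 → 122
game_id=710: away_pts < 78 OR home_pts < 91 → 27
game_id=711: away_pts < 78 OR home_pts < 91 → 33

58, -130, 50, 22, 23, -120, 56, 65, -126, 122, 27, 33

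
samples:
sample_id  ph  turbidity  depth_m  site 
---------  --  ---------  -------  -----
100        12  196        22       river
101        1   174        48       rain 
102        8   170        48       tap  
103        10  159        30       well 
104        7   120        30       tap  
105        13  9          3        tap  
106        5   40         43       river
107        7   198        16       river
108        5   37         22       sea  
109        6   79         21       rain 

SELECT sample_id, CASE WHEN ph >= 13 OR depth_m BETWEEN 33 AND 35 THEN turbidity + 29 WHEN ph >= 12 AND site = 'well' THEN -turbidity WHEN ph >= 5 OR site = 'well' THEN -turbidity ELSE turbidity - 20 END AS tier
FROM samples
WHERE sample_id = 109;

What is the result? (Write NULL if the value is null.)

sample_id = 109: ph=6, turbidity=79, depth_m=21, site=rain.
ph >= 13 OR depth_m BETWEEN 33 AND 35 → false
ph >= 12 AND site = 'well' → false
ph >= 5 OR site = 'well' → true → -79

-79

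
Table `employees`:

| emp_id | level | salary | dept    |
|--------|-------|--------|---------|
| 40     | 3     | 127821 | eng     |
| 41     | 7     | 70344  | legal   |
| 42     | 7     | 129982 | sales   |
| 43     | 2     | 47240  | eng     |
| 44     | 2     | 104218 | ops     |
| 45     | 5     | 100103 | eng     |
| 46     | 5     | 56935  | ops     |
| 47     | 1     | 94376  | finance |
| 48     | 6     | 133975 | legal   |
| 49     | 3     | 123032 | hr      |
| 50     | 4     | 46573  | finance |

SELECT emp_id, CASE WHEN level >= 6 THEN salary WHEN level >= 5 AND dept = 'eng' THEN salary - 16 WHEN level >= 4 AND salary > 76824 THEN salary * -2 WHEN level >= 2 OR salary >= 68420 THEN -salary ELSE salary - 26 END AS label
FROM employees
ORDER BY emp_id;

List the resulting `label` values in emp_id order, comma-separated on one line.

emp_id=40: level >= 2 OR salary >= 68420 → -127821
emp_id=41: level >= 6 → 70344
emp_id=42: level >= 6 → 129982
emp_id=43: level >= 2 OR salary >= 68420 → -47240
emp_id=44: level >= 2 OR salary >= 68420 → -104218
emp_id=45: level >= 5 AND dept = 'eng' → 100087
emp_id=46: level >= 2 OR salary >= 68420 → -56935
emp_id=47: level >= 2 OR salary >= 68420 → -94376
emp_id=48: level >= 6 → 133975
emp_id=49: level >= 2 OR salary >= 68420 → -123032
emp_id=50: level >= 2 OR salary >= 68420 → -46573

-127821, 70344, 129982, -47240, -104218, 100087, -56935, -94376, 133975, -123032, -46573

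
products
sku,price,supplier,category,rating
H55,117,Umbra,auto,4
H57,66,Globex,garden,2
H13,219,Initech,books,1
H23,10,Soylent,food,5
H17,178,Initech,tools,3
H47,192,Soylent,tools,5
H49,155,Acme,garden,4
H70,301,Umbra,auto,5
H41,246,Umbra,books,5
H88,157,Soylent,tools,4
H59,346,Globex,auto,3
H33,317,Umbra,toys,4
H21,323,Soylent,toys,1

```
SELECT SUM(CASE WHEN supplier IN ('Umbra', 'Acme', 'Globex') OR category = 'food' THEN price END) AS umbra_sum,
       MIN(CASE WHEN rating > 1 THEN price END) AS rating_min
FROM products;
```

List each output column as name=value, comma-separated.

umbra_sum=1558, rating_min=10

[umbra_sum: supplier IN ('Umbra', 'Acme', 'Globex') OR category = 'food']
sku=H55: ✓ → 117
sku=H57: ✓ → 66
sku=H13: ✗
sku=H23: ✓ → 10
sku=H17: ✗
sku=H47: ✗
sku=H49: ✓ → 155
sku=H70: ✓ → 301
sku=H41: ✓ → 246
sku=H88: ✗
sku=H59: ✓ → 346
sku=H33: ✓ → 317
sku=H21: ✗
umbra_sum = 117 + 66 + 10 + 155 + 301 + 246 + 346 + 317 = 1558
—
[rating_min: rating > 1]
sku=H55: ✓ → 117
sku=H57: ✓ → 66
sku=H13: ✗
sku=H23: ✓ → 10
sku=H17: ✓ → 178
sku=H47: ✓ → 192
sku=H49: ✓ → 155
sku=H70: ✓ → 301
sku=H41: ✓ → 246
sku=H88: ✓ → 157
sku=H59: ✓ → 346
sku=H33: ✓ → 317
sku=H21: ✗
rating_min = MIN(117, 66, 10, 178, 192, 155, 301, 246, 157, 346, 317) = 10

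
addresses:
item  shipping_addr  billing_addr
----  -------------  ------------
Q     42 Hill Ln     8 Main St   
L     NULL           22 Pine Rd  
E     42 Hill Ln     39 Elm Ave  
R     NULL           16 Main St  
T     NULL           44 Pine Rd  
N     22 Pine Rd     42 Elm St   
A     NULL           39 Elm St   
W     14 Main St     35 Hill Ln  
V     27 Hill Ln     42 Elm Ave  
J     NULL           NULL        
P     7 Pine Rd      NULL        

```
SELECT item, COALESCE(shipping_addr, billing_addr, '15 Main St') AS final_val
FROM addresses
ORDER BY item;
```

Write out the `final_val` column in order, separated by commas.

39 Elm St, 42 Hill Ln, 15 Main St, 22 Pine Rd, 22 Pine Rd, 7 Pine Rd, 42 Hill Ln, 16 Main St, 44 Pine Rd, 27 Hill Ln, 14 Main St

item=A: shipping_addr=NULL, billing_addr=39 Elm St → 39 Elm St
item=E: shipping_addr=42 Hill Ln → 42 Hill Ln
item=J: shipping_addr=NULL, billing_addr=NULL, → literal 15 Main St → 15 Main St
item=L: shipping_addr=NULL, billing_addr=22 Pine Rd → 22 Pine Rd
item=N: shipping_addr=22 Pine Rd → 22 Pine Rd
item=P: shipping_addr=7 Pine Rd → 7 Pine Rd
item=Q: shipping_addr=42 Hill Ln → 42 Hill Ln
item=R: shipping_addr=NULL, billing_addr=16 Main St → 16 Main St
item=T: shipping_addr=NULL, billing_addr=44 Pine Rd → 44 Pine Rd
item=V: shipping_addr=27 Hill Ln → 27 Hill Ln
item=W: shipping_addr=14 Main St → 14 Main St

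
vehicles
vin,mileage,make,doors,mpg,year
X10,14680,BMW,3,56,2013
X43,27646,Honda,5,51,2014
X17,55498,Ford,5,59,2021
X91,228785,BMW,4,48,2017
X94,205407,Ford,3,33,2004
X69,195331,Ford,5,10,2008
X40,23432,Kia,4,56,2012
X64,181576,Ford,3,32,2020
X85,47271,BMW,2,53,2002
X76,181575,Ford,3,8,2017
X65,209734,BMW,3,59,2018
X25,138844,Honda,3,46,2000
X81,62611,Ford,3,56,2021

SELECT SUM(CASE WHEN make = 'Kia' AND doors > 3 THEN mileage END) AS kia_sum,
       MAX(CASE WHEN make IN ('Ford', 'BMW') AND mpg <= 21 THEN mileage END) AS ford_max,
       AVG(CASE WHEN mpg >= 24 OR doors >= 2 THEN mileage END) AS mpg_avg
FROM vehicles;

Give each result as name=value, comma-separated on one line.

[kia_sum: make = 'Kia' AND doors > 3]
vin=X10: ✗
vin=X43: ✗
vin=X17: ✗
vin=X91: ✗
vin=X94: ✗
vin=X69: ✗
vin=X40: ✓ → 23432
vin=X64: ✗
vin=X85: ✗
vin=X76: ✗
vin=X65: ✗
vin=X25: ✗
vin=X81: ✗
kia_sum = 23432
—
[ford_max: make IN ('Ford', 'BMW') AND mpg <= 21]
vin=X10: ✗
vin=X43: ✗
vin=X17: ✗
vin=X91: ✗
vin=X94: ✗
vin=X69: ✓ → 195331
vin=X40: ✗
vin=X64: ✗
vin=X85: ✗
vin=X76: ✓ → 181575
vin=X65: ✗
vin=X25: ✗
vin=X81: ✗
ford_max = MAX(195331, 181575) = 195331
—
[mpg_avg: mpg >= 24 OR doors >= 2]
vin=X10: ✓ → 14680
vin=X43: ✓ → 27646
vin=X17: ✓ → 55498
vin=X91: ✓ → 228785
vin=X94: ✓ → 205407
vin=X69: ✓ → 195331
vin=X40: ✓ → 23432
vin=X64: ✓ → 181576
vin=X85: ✓ → 47271
vin=X76: ✓ → 181575
vin=X65: ✓ → 209734
vin=X25: ✓ → 138844
vin=X81: ✓ → 62611
mpg_avg = (14680 + 27646 + 55498 + 228785 + 205407 + 195331 + 23432 + 181576 + 47271 + 181575 + 209734 + 138844 + 62611) / 13 = 120953.0769230769

kia_sum=23432, ford_max=195331, mpg_avg=120953.0769230769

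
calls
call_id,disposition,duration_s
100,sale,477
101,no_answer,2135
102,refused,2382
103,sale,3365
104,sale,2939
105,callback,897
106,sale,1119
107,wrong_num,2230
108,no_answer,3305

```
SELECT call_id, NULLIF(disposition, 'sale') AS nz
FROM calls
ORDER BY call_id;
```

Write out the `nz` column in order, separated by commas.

NULL, no_answer, refused, NULL, NULL, callback, NULL, wrong_num, no_answer

call_id=100: disposition=sale vs sale: equal → NULL
call_id=101: disposition=no_answer vs sale: differ → no_answer
call_id=102: disposition=refused vs sale: differ → refused
call_id=103: disposition=sale vs sale: equal → NULL
call_id=104: disposition=sale vs sale: equal → NULL
call_id=105: disposition=callback vs sale: differ → callback
call_id=106: disposition=sale vs sale: equal → NULL
call_id=107: disposition=wrong_num vs sale: differ → wrong_num
call_id=108: disposition=no_answer vs sale: differ → no_answer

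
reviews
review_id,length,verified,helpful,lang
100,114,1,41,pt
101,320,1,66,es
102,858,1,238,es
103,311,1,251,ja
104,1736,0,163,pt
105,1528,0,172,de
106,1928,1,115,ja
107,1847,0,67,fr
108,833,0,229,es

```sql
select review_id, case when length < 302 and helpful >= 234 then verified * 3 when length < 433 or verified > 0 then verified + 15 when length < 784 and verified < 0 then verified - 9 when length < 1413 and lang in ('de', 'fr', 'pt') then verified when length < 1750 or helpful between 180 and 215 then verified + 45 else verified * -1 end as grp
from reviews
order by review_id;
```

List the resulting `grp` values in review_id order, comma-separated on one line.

review_id=100: length < 433 or verified > 0 → 16
review_id=101: length < 433 or verified > 0 → 16
review_id=102: length < 433 or verified > 0 → 16
review_id=103: length < 433 or verified > 0 → 16
review_id=104: length < 1750 or helpful between 180 and 215 → 45
review_id=105: length < 1750 or helpful between 180 and 215 → 45
review_id=106: length < 433 or verified > 0 → 16
review_id=107: ELSE → 0
review_id=108: length < 1750 or helpful between 180 and 215 → 45

16, 16, 16, 16, 45, 45, 16, 0, 45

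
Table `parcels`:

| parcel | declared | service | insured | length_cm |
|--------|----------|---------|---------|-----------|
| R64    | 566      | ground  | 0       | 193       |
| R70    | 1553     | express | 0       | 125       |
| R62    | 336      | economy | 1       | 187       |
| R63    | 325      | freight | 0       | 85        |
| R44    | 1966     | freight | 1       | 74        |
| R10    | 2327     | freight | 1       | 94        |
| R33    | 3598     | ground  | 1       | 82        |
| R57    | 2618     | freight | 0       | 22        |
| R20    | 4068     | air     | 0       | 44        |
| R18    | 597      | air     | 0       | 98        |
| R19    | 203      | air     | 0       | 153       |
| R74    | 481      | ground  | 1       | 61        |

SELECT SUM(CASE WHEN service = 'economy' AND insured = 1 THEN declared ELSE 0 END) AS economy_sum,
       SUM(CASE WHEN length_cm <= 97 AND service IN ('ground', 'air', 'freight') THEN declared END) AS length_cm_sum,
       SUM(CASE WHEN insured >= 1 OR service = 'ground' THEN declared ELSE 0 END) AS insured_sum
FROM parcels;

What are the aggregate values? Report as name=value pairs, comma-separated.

[economy_sum: service = 'economy' AND insured = 1]
parcel=R64: ✗
parcel=R70: ✗
parcel=R62: ✓ → 336
parcel=R63: ✗
parcel=R44: ✗
parcel=R10: ✗
parcel=R33: ✗
parcel=R57: ✗
parcel=R20: ✗
parcel=R18: ✗
parcel=R19: ✗
parcel=R74: ✗
economy_sum = 336
—
[length_cm_sum: length_cm <= 97 AND service IN ('ground', 'air', 'freight')]
parcel=R64: ✗
parcel=R70: ✗
parcel=R62: ✗
parcel=R63: ✓ → 325
parcel=R44: ✓ → 1966
parcel=R10: ✓ → 2327
parcel=R33: ✓ → 3598
parcel=R57: ✓ → 2618
parcel=R20: ✓ → 4068
parcel=R18: ✗
parcel=R19: ✗
parcel=R74: ✓ → 481
length_cm_sum = 325 + 1966 + 2327 + 3598 + 2618 + 4068 + 481 = 15383
—
[insured_sum: insured >= 1 OR service = 'ground']
parcel=R64: ✓ → 566
parcel=R70: ✗
parcel=R62: ✓ → 336
parcel=R63: ✗
parcel=R44: ✓ → 1966
parcel=R10: ✓ → 2327
parcel=R33: ✓ → 3598
parcel=R57: ✗
parcel=R20: ✗
parcel=R18: ✗
parcel=R19: ✗
parcel=R74: ✓ → 481
insured_sum = 566 + 336 + 1966 + 2327 + 3598 + 481 = 9274

economy_sum=336, length_cm_sum=15383, insured_sum=9274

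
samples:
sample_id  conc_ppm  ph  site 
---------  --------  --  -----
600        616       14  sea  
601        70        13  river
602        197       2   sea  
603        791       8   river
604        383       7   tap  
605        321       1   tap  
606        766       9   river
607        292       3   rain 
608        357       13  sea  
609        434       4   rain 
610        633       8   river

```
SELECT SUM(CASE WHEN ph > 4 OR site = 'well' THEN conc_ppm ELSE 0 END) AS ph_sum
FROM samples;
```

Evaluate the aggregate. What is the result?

sample_id=600: ✓ → 616
sample_id=601: ✓ → 70
sample_id=602: ✗
sample_id=603: ✓ → 791
sample_id=604: ✓ → 383
sample_id=605: ✗
sample_id=606: ✓ → 766
sample_id=607: ✗
sample_id=608: ✓ → 357
sample_id=609: ✗
sample_id=610: ✓ → 633
ph_sum = 616 + 70 + 791 + 383 + 766 + 357 + 633 = 3616

3616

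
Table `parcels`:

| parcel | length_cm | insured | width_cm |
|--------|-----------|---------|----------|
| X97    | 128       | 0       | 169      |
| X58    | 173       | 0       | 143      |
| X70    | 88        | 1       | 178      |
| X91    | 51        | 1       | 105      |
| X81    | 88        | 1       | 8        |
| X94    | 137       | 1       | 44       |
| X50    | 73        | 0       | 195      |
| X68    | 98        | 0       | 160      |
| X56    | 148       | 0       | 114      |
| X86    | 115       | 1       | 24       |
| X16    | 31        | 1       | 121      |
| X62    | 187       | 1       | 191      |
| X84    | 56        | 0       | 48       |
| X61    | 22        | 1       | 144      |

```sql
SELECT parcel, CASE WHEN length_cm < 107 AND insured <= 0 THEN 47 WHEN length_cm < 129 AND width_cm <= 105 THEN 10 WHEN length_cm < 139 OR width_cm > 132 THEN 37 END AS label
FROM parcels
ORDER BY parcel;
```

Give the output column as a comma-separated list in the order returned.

parcel=X16: length_cm < 139 OR width_cm > 132 → 37
parcel=X50: length_cm < 107 AND insured <= 0 → 47
parcel=X56: (no match → NULL) → NULL
parcel=X58: length_cm < 139 OR width_cm > 132 → 37
parcel=X61: length_cm < 139 OR width_cm > 132 → 37
parcel=X62: length_cm < 139 OR width_cm > 132 → 37
parcel=X68: length_cm < 107 AND insured <= 0 → 47
parcel=X70: length_cm < 139 OR width_cm > 132 → 37
parcel=X81: length_cm < 129 AND width_cm <= 105 → 10
parcel=X84: length_cm < 107 AND insured <= 0 → 47
parcel=X86: length_cm < 129 AND width_cm <= 105 → 10
parcel=X91: length_cm < 129 AND width_cm <= 105 → 10
parcel=X94: length_cm < 139 OR width_cm > 132 → 37
parcel=X97: length_cm < 139 OR width_cm > 132 → 37

37, 47, NULL, 37, 37, 37, 47, 37, 10, 47, 10, 10, 37, 37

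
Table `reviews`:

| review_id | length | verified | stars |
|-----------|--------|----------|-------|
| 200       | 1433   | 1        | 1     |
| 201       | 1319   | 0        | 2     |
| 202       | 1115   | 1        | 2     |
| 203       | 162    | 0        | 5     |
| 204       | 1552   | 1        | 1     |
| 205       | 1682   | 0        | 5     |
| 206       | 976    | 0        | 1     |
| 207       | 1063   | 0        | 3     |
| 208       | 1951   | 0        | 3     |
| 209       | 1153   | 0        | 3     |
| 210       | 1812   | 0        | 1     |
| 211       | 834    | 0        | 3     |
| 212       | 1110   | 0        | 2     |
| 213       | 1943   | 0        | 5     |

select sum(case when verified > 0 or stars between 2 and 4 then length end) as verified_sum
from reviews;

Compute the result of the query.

11530

review_id=200: ✓ → 1433
review_id=201: ✓ → 1319
review_id=202: ✓ → 1115
review_id=203: ✗
review_id=204: ✓ → 1552
review_id=205: ✗
review_id=206: ✗
review_id=207: ✓ → 1063
review_id=208: ✓ → 1951
review_id=209: ✓ → 1153
review_id=210: ✗
review_id=211: ✓ → 834
review_id=212: ✓ → 1110
review_id=213: ✗
verified_sum = 1433 + 1319 + 1115 + 1552 + 1063 + 1951 + 1153 + 834 + 1110 = 11530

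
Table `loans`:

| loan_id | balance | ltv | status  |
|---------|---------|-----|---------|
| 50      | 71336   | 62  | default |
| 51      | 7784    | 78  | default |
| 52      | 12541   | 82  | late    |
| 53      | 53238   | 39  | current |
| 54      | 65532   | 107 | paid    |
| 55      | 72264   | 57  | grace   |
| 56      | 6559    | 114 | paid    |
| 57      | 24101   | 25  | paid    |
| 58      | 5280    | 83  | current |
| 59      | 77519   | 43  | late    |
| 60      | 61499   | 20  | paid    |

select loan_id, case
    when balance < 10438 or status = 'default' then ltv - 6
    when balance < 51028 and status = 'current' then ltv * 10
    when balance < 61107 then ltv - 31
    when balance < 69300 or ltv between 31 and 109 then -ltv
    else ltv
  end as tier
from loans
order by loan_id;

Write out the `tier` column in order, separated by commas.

loan_id=50: balance < 10438 or status = 'default' → 56
loan_id=51: balance < 10438 or status = 'default' → 72
loan_id=52: balance < 61107 → 51
loan_id=53: balance < 61107 → 8
loan_id=54: balance < 69300 or ltv between 31 and 109 → -107
loan_id=55: balance < 69300 or ltv between 31 and 109 → -57
loan_id=56: balance < 10438 or status = 'default' → 108
loan_id=57: balance < 61107 → -6
loan_id=58: balance < 10438 or status = 'default' → 77
loan_id=59: balance < 69300 or ltv between 31 and 109 → -43
loan_id=60: balance < 69300 or ltv between 31 and 109 → -20

56, 72, 51, 8, -107, -57, 108, -6, 77, -43, -20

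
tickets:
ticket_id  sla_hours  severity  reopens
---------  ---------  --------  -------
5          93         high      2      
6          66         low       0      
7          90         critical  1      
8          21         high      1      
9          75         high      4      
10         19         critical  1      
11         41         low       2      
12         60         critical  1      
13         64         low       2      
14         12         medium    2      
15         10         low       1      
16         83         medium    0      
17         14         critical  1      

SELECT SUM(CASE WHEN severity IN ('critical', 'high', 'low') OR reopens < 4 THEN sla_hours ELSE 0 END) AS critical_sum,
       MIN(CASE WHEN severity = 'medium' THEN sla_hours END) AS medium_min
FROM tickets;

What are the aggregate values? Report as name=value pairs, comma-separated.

critical_sum=648, medium_min=12

[critical_sum: severity IN ('critical', 'high', 'low') OR reopens < 4]
ticket_id=5: ✓ → 93
ticket_id=6: ✓ → 66
ticket_id=7: ✓ → 90
ticket_id=8: ✓ → 21
ticket_id=9: ✓ → 75
ticket_id=10: ✓ → 19
ticket_id=11: ✓ → 41
ticket_id=12: ✓ → 60
ticket_id=13: ✓ → 64
ticket_id=14: ✓ → 12
ticket_id=15: ✓ → 10
ticket_id=16: ✓ → 83
ticket_id=17: ✓ → 14
critical_sum = 93 + 66 + 90 + 21 + 75 + 19 + 41 + 60 + 64 + 12 + 10 + 83 + 14 = 648
—
[medium_min: severity = 'medium']
ticket_id=5: ✗
ticket_id=6: ✗
ticket_id=7: ✗
ticket_id=8: ✗
ticket_id=9: ✗
ticket_id=10: ✗
ticket_id=11: ✗
ticket_id=12: ✗
ticket_id=13: ✗
ticket_id=14: ✓ → 12
ticket_id=15: ✗
ticket_id=16: ✓ → 83
ticket_id=17: ✗
medium_min = MIN(12, 83) = 12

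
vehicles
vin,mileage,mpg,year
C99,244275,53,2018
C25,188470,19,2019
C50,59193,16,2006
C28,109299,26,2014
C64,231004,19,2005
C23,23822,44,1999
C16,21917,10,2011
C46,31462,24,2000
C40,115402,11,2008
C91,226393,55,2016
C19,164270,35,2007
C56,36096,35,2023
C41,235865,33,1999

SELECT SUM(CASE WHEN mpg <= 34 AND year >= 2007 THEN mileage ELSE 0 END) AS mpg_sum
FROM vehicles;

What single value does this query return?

vin=C99: ✗
vin=C25: ✓ → 188470
vin=C50: ✗
vin=C28: ✓ → 109299
vin=C64: ✗
vin=C23: ✗
vin=C16: ✓ → 21917
vin=C46: ✗
vin=C40: ✓ → 115402
vin=C91: ✗
vin=C19: ✗
vin=C56: ✗
vin=C41: ✗
mpg_sum = 188470 + 109299 + 21917 + 115402 = 435088

435088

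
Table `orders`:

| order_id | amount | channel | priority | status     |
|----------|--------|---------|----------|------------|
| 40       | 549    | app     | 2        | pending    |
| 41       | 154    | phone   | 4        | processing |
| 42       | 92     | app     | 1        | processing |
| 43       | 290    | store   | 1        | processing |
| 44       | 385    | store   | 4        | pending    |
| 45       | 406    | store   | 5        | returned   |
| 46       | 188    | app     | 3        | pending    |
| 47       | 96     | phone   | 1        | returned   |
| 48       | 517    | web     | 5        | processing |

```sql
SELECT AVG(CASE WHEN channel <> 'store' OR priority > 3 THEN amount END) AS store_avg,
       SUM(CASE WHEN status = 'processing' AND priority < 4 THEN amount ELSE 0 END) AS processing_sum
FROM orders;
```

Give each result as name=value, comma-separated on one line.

store_avg=298.375, processing_sum=382

[store_avg: channel <> 'store' OR priority > 3]
order_id=40: ✓ → 549
order_id=41: ✓ → 154
order_id=42: ✓ → 92
order_id=43: ✗
order_id=44: ✓ → 385
order_id=45: ✓ → 406
order_id=46: ✓ → 188
order_id=47: ✓ → 96
order_id=48: ✓ → 517
store_avg = (549 + 154 + 92 + 385 + 406 + 188 + 96 + 517) / 8 = 298.375
—
[processing_sum: status = 'processing' AND priority < 4]
order_id=40: ✗
order_id=41: ✗
order_id=42: ✓ → 92
order_id=43: ✓ → 290
order_id=44: ✗
order_id=45: ✗
order_id=46: ✗
order_id=47: ✗
order_id=48: ✗
processing_sum = 92 + 290 = 382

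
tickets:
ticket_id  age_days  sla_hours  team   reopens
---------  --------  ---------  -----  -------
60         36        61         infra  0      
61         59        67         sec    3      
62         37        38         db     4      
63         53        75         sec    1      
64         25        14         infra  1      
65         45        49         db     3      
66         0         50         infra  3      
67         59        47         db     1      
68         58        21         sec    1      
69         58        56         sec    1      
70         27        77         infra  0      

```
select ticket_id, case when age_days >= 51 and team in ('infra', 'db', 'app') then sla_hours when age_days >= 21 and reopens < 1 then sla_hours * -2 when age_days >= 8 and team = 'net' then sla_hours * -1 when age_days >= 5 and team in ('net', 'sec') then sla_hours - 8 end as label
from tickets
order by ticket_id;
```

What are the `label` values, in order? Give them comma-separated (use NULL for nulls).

-122, 59, NULL, 67, NULL, NULL, NULL, 47, 13, 48, -154

ticket_id=60: age_days >= 21 and reopens < 1 → -122
ticket_id=61: age_days >= 5 and team in ('net', 'sec') → 59
ticket_id=62: (no match → NULL) → NULL
ticket_id=63: age_days >= 5 and team in ('net', 'sec') → 67
ticket_id=64: (no match → NULL) → NULL
ticket_id=65: (no match → NULL) → NULL
ticket_id=66: (no match → NULL) → NULL
ticket_id=67: age_days >= 51 and team in ('infra', 'db', 'app') → 47
ticket_id=68: age_days >= 5 and team in ('net', 'sec') → 13
ticket_id=69: age_days >= 5 and team in ('net', 'sec') → 48
ticket_id=70: age_days >= 21 and reopens < 1 → -154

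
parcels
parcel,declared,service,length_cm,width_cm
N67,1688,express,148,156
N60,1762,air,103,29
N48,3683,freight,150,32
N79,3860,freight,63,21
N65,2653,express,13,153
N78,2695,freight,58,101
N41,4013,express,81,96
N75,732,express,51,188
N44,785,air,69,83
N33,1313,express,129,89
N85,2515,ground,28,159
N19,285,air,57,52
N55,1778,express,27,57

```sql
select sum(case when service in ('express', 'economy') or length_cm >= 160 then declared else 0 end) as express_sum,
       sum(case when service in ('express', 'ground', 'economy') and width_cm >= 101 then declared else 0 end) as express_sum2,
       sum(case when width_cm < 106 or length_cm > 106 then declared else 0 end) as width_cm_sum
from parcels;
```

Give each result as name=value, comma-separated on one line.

[express_sum: service in ('express', 'economy') or length_cm >= 160]
parcel=N67: ✓ → 1688
parcel=N60: ✗
parcel=N48: ✗
parcel=N79: ✗
parcel=N65: ✓ → 2653
parcel=N78: ✗
parcel=N41: ✓ → 4013
parcel=N75: ✓ → 732
parcel=N44: ✗
parcel=N33: ✓ → 1313
parcel=N85: ✗
parcel=N19: ✗
parcel=N55: ✓ → 1778
express_sum = 1688 + 2653 + 4013 + 732 + 1313 + 1778 = 12177
—
[express_sum2: service in ('express', 'ground', 'economy') and width_cm >= 101]
parcel=N67: ✓ → 1688
parcel=N60: ✗
parcel=N48: ✗
parcel=N79: ✗
parcel=N65: ✓ → 2653
parcel=N78: ✗
parcel=N41: ✗
parcel=N75: ✓ → 732
parcel=N44: ✗
parcel=N33: ✗
parcel=N85: ✓ → 2515
parcel=N19: ✗
parcel=N55: ✗
express_sum2 = 1688 + 2653 + 732 + 2515 = 7588
—
[width_cm_sum: width_cm < 106 or length_cm > 106]
parcel=N67: ✓ → 1688
parcel=N60: ✓ → 1762
parcel=N48: ✓ → 3683
parcel=N79: ✓ → 3860
parcel=N65: ✗
parcel=N78: ✓ → 2695
parcel=N41: ✓ → 4013
parcel=N75: ✗
parcel=N44: ✓ → 785
parcel=N33: ✓ → 1313
parcel=N85: ✗
parcel=N19: ✓ → 285
parcel=N55: ✓ → 1778
width_cm_sum = 1688 + 1762 + 3683 + 3860 + 2695 + 4013 + 785 + 1313 + 285 + 1778 = 21862

express_sum=12177, express_sum2=7588, width_cm_sum=21862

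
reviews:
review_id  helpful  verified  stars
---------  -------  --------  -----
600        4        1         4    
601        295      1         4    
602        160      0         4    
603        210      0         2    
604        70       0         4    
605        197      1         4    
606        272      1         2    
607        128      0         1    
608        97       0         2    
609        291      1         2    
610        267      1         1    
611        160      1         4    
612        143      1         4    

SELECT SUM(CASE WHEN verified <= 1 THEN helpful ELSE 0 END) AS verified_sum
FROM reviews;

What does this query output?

review_id=600: ✓ → 4
review_id=601: ✓ → 295
review_id=602: ✓ → 160
review_id=603: ✓ → 210
review_id=604: ✓ → 70
review_id=605: ✓ → 197
review_id=606: ✓ → 272
review_id=607: ✓ → 128
review_id=608: ✓ → 97
review_id=609: ✓ → 291
review_id=610: ✓ → 267
review_id=611: ✓ → 160
review_id=612: ✓ → 143
verified_sum = 4 + 295 + 160 + 210 + 70 + 197 + 272 + 128 + 97 + 291 + 267 + 160 + 143 = 2294

2294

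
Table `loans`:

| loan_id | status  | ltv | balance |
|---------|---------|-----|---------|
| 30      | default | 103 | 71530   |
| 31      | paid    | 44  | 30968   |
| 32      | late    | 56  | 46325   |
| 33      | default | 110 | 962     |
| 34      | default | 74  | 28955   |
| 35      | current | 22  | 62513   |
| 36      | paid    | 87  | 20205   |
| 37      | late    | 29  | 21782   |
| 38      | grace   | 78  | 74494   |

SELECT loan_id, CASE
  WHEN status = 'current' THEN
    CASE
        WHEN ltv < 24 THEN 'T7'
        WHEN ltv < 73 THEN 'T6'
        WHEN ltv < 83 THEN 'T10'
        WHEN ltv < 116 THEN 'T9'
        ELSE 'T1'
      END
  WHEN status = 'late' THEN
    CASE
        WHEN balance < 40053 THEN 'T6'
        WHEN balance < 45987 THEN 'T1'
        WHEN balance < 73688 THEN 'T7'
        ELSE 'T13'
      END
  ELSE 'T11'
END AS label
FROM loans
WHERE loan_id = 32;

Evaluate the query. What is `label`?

T7

loan_id = 32: status=late, ltv=56, balance=46325.
status='late' → inner[balance < 73688] → T7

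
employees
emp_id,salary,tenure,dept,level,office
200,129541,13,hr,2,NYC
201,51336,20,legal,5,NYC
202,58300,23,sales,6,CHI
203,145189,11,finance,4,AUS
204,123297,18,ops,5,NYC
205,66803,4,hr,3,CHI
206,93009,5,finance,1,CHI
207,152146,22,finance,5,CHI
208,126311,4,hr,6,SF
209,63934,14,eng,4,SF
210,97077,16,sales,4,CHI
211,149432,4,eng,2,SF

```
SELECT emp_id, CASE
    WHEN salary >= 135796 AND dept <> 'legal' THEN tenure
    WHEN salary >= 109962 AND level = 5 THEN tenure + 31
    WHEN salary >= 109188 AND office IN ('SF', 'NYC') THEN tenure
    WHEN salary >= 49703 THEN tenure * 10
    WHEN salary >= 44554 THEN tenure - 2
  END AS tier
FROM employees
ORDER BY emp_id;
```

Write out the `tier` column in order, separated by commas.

13, 200, 230, 11, 49, 40, 50, 22, 4, 140, 160, 4

emp_id=200: salary >= 109188 AND office IN ('SF', 'NYC') → 13
emp_id=201: salary >= 49703 → 200
emp_id=202: salary >= 49703 → 230
emp_id=203: salary >= 135796 AND dept <> 'legal' → 11
emp_id=204: salary >= 109962 AND level = 5 → 49
emp_id=205: salary >= 49703 → 40
emp_id=206: salary >= 49703 → 50
emp_id=207: salary >= 135796 AND dept <> 'legal' → 22
emp_id=208: salary >= 109188 AND office IN ('SF', 'NYC') → 4
emp_id=209: salary >= 49703 → 140
emp_id=210: salary >= 49703 → 160
emp_id=211: salary >= 135796 AND dept <> 'legal' → 4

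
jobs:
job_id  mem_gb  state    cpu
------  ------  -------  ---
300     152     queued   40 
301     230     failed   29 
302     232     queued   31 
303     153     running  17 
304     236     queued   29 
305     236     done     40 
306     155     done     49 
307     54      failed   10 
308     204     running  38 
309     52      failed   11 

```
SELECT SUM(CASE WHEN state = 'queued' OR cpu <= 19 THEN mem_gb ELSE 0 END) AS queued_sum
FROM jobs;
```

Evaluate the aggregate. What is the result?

879

job_id=300: ✓ → 152
job_id=301: ✗
job_id=302: ✓ → 232
job_id=303: ✓ → 153
job_id=304: ✓ → 236
job_id=305: ✗
job_id=306: ✗
job_id=307: ✓ → 54
job_id=308: ✗
job_id=309: ✓ → 52
queued_sum = 152 + 232 + 153 + 236 + 54 + 52 = 879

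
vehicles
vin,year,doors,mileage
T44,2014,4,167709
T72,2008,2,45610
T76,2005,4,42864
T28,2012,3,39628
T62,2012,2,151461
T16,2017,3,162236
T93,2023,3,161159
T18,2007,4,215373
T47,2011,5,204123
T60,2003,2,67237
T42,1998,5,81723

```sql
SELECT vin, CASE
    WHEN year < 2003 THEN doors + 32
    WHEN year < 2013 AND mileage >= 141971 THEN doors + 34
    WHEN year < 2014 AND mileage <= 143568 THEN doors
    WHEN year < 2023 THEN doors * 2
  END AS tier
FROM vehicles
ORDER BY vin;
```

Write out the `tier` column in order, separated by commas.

vin=T16: year < 2023 → 6
vin=T18: year < 2013 AND mileage >= 141971 → 38
vin=T28: year < 2014 AND mileage <= 143568 → 3
vin=T42: year < 2003 → 37
vin=T44: year < 2023 → 8
vin=T47: year < 2013 AND mileage >= 141971 → 39
vin=T60: year < 2014 AND mileage <= 143568 → 2
vin=T62: year < 2013 AND mileage >= 141971 → 36
vin=T72: year < 2014 AND mileage <= 143568 → 2
vin=T76: year < 2014 AND mileage <= 143568 → 4
vin=T93: (no match → NULL) → NULL

6, 38, 3, 37, 8, 39, 2, 36, 2, 4, NULL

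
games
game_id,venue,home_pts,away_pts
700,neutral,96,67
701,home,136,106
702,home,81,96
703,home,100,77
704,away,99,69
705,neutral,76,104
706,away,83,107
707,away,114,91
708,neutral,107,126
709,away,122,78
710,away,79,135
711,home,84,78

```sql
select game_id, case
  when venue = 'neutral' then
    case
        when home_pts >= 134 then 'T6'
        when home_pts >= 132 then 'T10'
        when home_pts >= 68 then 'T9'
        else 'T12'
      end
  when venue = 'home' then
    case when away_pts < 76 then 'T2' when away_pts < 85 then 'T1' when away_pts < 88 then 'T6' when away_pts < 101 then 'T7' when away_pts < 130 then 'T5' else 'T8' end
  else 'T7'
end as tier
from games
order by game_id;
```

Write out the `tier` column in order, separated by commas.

T9, T5, T7, T1, T7, T9, T7, T7, T9, T7, T7, T1

game_id=700: venue='neutral' → inner[home_pts >= 68] → T9
game_id=701: venue='home' → inner[away_pts < 130] → T5
game_id=702: venue='home' → inner[away_pts < 101] → T7
game_id=703: venue='home' → inner[away_pts < 85] → T1
game_id=704: venue='away' → outer ELSE → T7
game_id=705: venue='neutral' → inner[home_pts >= 68] → T9
game_id=706: venue='away' → outer ELSE → T7
game_id=707: venue='away' → outer ELSE → T7
game_id=708: venue='neutral' → inner[home_pts >= 68] → T9
game_id=709: venue='away' → outer ELSE → T7
game_id=710: venue='away' → outer ELSE → T7
game_id=711: venue='home' → inner[away_pts < 85] → T1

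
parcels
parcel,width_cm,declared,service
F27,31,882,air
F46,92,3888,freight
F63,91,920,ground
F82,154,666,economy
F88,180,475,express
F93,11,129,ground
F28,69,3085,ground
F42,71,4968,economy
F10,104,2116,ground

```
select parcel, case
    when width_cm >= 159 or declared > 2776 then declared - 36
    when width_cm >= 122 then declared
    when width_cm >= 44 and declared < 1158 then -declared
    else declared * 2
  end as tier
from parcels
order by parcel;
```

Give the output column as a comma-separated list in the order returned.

4232, 1764, 3049, 4932, 3852, -920, 666, 439, 258

parcel=F10: ELSE → 4232
parcel=F27: ELSE → 1764
parcel=F28: width_cm >= 159 or declared > 2776 → 3049
parcel=F42: width_cm >= 159 or declared > 2776 → 4932
parcel=F46: width_cm >= 159 or declared > 2776 → 3852
parcel=F63: width_cm >= 44 and declared < 1158 → -920
parcel=F82: width_cm >= 122 → 666
parcel=F88: width_cm >= 159 or declared > 2776 → 439
parcel=F93: ELSE → 258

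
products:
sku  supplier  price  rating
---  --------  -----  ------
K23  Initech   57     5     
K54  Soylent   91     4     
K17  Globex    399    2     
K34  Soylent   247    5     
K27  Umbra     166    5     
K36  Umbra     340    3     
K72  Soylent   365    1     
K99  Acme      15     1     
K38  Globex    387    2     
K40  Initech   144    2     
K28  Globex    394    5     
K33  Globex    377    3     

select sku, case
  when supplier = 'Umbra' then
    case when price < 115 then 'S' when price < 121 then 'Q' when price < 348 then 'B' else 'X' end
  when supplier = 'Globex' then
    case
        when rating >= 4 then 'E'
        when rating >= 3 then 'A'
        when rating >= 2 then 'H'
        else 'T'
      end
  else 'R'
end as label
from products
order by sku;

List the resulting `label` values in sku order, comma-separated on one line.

H, R, B, E, A, R, B, H, R, R, R, R

sku=K17: supplier='Globex' → inner[rating >= 2] → H
sku=K23: supplier='Initech' → outer ELSE → R
sku=K27: supplier='Umbra' → inner[price < 348] → B
sku=K28: supplier='Globex' → inner[rating >= 4] → E
sku=K33: supplier='Globex' → inner[rating >= 3] → A
sku=K34: supplier='Soylent' → outer ELSE → R
sku=K36: supplier='Umbra' → inner[price < 348] → B
sku=K38: supplier='Globex' → inner[rating >= 2] → H
sku=K40: supplier='Initech' → outer ELSE → R
sku=K54: supplier='Soylent' → outer ELSE → R
sku=K72: supplier='Soylent' → outer ELSE → R
sku=K99: supplier='Acme' → outer ELSE → R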